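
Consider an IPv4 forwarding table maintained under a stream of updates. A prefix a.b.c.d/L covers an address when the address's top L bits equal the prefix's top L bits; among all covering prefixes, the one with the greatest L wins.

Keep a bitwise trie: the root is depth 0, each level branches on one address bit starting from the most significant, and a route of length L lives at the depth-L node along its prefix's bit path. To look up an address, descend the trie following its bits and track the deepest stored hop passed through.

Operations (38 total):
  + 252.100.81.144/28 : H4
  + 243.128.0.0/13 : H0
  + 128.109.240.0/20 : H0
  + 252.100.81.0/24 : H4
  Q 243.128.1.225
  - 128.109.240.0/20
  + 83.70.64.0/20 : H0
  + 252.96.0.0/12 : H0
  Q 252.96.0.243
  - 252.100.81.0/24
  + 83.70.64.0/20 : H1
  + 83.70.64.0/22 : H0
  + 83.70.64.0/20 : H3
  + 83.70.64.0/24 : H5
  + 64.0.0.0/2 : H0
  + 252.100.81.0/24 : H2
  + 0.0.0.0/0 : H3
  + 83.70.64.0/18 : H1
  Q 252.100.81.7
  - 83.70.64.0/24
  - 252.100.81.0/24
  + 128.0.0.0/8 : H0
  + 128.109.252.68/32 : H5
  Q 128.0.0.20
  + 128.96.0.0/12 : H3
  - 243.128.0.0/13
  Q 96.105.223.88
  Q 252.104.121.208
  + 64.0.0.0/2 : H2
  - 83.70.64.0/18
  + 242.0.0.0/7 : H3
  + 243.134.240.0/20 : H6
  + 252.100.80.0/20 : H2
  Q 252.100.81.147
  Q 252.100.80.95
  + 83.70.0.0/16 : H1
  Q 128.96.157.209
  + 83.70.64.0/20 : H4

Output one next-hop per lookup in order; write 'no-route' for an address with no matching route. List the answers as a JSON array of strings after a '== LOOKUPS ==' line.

Process each operation:
  add 252.100.81.144/28 -> H4 at depth 28
  add 243.128.0.0/13 -> H0 at depth 13
  add 128.109.240.0/20 -> H0 at depth 20
  add 252.100.81.0/24 -> H4 at depth 24
  lookup 243.128.1.225: bits 1111001110000 walk d0:-→d1:-→d2:-→d3:-→d4:-→d5:-→d6:-→d7:-→d8:-→d9:-→d10:-→d11:-→d12:-→d13:H0 -> H0
  del 128.109.240.0/20 (clear depth 20)
  add 83.70.64.0/20 -> H0 at depth 20
  add 252.96.0.0/12 -> H0 at depth 12
  lookup 252.96.0.243: bits 1111110001100 walk d0:-→d1:-→d2:-→d3:-→d4:-→d5:-→d6:-→d7:-→d8:-→d9:-→d10:-→d11:-→d12:H0→d13:- -> H0
  del 252.100.81.0/24 (clear depth 24)
  add 83.70.64.0/20 -> H1 at depth 20
  add 83.70.64.0/22 -> H0 at depth 22
  add 83.70.64.0/20 -> H3 at depth 20
  add 83.70.64.0/24 -> H5 at depth 24
  add 64.0.0.0/2 -> H0 at depth 2
  add 252.100.81.0/24 -> H2 at depth 24
  add 0.0.0.0/0 -> H3 at depth 0
  add 83.70.64.0/18 -> H1 at depth 18
  lookup 252.100.81.7: bits 111111000110010001010001 walk d0:H3→d1:-→d2:-→d3:-→d4:-→d5:-→d6:-→d7:-→d8:-→d9:-→d10:-→d11:-→d12:H0→d13:-→d14:-→d15:-→d16:-→d17:-→d18:-→d19:-→d20:-→d21:-→d22:-→d23:-→d24:H2 -> H2
  del 83.70.64.0/24 (clear depth 24)
  del 252.100.81.0/24 (clear depth 24)
  add 128.0.0.0/8 -> H0 at depth 8
  add 128.109.252.68/32 -> H5 at depth 32
  lookup 128.0.0.20: bits 100000000 walk d0:H3→d1:-→d2:-→d3:-→d4:-→d5:-→d6:-→d7:-→d8:H0→d9:- -> H0
  add 128.96.0.0/12 -> H3 at depth 12
  del 243.128.0.0/13 (clear depth 13)
  lookup 96.105.223.88: bits 01 walk d0:H3→d1:-→d2:H0 -> H0
  lookup 252.104.121.208: bits 111111000110 walk d0:H3→d1:-→d2:-→d3:-→d4:-→d5:-→d6:-→d7:-→d8:-→d9:-→d10:-→d11:-→d12:H0 -> H0
  add 64.0.0.0/2 -> H2 at depth 2
  del 83.70.64.0/18 (clear depth 18)
  add 242.0.0.0/7 -> H3 at depth 7
  add 243.134.240.0/20 -> H6 at depth 20
  add 252.100.80.0/20 -> H2 at depth 20
  lookup 252.100.81.147: bits 1111110001100100010100011001 walk d0:H3→d1:-→d2:-→d3:-→d4:-→d5:-→d6:-→d7:-→d8:-→d9:-→d10:-→d11:-→d12:H0→d13:-→d14:-→d15:-→d16:-→d17:-→d18:-→d19:-→d20:H2→d21:-→d22:-→d23:-→d24:-→d25:-→d26:-→d27:-→d28:H4 -> H4
  lookup 252.100.80.95: bits 11111100011001000101000 walk d0:H3→d1:-→d2:-→d3:-→d4:-→d5:-→d6:-→d7:-→d8:-→d9:-→d10:-→d11:-→d12:H0→d13:-→d14:-→d15:-→d16:-→d17:-→d18:-→d19:-→d20:H2→d21:-→d22:-→d23:- -> H2
  add 83.70.0.0/16 -> H1 at depth 16
  lookup 128.96.157.209: bits 100000000110 walk d0:H3→d1:-→d2:-→d3:-→d4:-→d5:-→d6:-→d7:-→d8:H0→d9:-→d10:-→d11:-→d12:H3 -> H3
  add 83.70.64.0/20 -> H4 at depth 20

== LOOKUPS ==
["H0","H0","H2","H0","H0","H0","H4","H2","H3"]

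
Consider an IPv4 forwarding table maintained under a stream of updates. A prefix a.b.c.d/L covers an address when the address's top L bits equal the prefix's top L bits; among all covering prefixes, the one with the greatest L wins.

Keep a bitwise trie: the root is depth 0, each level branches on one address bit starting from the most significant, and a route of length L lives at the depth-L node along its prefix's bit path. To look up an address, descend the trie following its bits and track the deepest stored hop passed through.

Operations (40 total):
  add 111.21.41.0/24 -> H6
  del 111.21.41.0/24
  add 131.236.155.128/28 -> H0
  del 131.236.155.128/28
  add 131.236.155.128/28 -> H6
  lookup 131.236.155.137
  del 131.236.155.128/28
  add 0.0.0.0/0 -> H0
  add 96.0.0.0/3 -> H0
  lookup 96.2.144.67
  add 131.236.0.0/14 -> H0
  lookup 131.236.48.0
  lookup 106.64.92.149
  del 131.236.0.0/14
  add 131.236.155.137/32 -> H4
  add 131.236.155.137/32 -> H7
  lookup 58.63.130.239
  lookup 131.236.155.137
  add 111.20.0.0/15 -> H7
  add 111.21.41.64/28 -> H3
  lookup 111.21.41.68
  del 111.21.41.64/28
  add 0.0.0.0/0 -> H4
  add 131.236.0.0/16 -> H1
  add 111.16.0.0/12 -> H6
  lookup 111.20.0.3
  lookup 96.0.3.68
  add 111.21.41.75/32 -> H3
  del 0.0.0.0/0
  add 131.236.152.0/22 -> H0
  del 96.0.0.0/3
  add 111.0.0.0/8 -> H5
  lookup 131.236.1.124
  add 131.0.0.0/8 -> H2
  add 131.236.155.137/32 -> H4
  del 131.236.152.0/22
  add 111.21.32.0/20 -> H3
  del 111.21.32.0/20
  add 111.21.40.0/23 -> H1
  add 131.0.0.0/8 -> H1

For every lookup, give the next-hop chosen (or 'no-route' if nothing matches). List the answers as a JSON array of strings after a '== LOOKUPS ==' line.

Process each operation:
  + 111.21.41.0/24 (H6) depth=24
  del 111.21.41.0/24 (clear depth 24)
  + 131.236.155.128/28 (H0) depth=28
  del 131.236.155.128/28 (clear depth 28)
  + 131.236.155.128/28 (H6) depth=28
  Q 131.236.155.137: descend 1000001111101100100110111000 ; hops seen [H6] ; pick H6
  del 131.236.155.128/28 (clear depth 28)
  + 0.0.0.0/0 (H0) depth=0
  + 96.0.0.0/3 (H0) depth=3
  Q 96.2.144.67: descend 0110 ; hops seen [H0,H0] ; pick H0
  + 131.236.0.0/14 (H0) depth=14
  Q 131.236.48.0: descend 1000001111101100 ; hops seen [H0,H0] ; pick H0
  Q 106.64.92.149: descend 01101 ; hops seen [H0,H0] ; pick H0
  del 131.236.0.0/14 (clear depth 14)
  + 131.236.155.137/32 (H4) depth=32
  + 131.236.155.137/32 (H7) depth=32
  Q 58.63.130.239: descend 0 ; hops seen [H0] ; pick H0
  Q 131.236.155.137: descend 10000011111011001001101110001001 ; hops seen [H0,H7] ; pick H7
  + 111.20.0.0/15 (H7) depth=15
  + 111.21.41.64/28 (H3) depth=28
  Q 111.21.41.68: descend 0110111100010101001010010100 ; hops seen [H0,H0,H7,H3] ; pick H3
  del 111.21.41.64/28 (clear depth 28)
  + 0.0.0.0/0 (H4) depth=0
  + 131.236.0.0/16 (H1) depth=16
  + 111.16.0.0/12 (H6) depth=12
  Q 111.20.0.3: descend 011011110001010 ; hops seen [H4,H0,H6,H7] ; pick H7
  Q 96.0.3.68: descend 0110 ; hops seen [H4,H0] ; pick H0
  + 111.21.41.75/32 (H3) depth=32
  del 0.0.0.0/0 (clear depth 0)
  + 131.236.152.0/22 (H0) depth=22
  del 96.0.0.0/3 (clear depth 3)
  + 111.0.0.0/8 (H5) depth=8
  Q 131.236.1.124: descend 1000001111101100 ; hops seen [H1] ; pick H1
  + 131.0.0.0/8 (H2) depth=8
  + 131.236.155.137/32 (H4) depth=32
  del 131.236.152.0/22 (clear depth 22)
  + 111.21.32.0/20 (H3) depth=20
  del 111.21.32.0/20 (clear depth 20)
  + 111.21.40.0/23 (H1) depth=23
  + 131.0.0.0/8 (H1) depth=8

== LOOKUPS ==
["H6","H0","H0","H0","H0","H7","H3","H7","H0","H1"]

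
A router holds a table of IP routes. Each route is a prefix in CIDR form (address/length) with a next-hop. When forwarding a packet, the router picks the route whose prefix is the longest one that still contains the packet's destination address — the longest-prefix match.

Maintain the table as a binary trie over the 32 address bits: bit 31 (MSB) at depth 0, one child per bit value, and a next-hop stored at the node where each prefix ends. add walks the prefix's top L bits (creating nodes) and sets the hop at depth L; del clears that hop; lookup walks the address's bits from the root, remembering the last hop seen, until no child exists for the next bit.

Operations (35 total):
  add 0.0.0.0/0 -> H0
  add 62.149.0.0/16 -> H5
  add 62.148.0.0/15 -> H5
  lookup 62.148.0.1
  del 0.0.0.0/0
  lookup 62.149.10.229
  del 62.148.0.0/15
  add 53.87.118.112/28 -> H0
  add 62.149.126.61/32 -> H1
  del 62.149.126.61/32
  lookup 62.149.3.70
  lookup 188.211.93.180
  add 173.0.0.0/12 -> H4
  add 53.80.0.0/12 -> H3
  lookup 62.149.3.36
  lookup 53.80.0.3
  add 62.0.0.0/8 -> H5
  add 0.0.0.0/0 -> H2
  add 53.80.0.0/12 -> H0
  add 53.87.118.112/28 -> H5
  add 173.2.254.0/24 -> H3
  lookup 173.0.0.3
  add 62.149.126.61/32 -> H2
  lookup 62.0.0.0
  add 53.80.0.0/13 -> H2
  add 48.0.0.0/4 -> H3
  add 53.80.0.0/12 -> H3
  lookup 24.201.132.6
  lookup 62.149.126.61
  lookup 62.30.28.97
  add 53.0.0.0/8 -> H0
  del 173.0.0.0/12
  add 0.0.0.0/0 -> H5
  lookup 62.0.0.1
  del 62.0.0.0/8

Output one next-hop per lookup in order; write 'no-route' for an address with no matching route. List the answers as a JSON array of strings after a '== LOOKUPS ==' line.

Apply in order:
  + 0.0.0.0/0 (H0) depth=0
  + 62.149.0.0/16 (H5) depth=16
  + 62.148.0.0/15 (H5) depth=15
  lookup 62.148.0.1: bits 001111101001010 walk d0:H0→d1:-→d2:-→d3:-→d4:-→d5:-→d6:-→d7:-→d8:-→d9:-→d10:-→d11:-→d12:-→d13:-→d14:-→d15:H5 -> H5
  del 0.0.0.0/0 (clear depth 0)
  lookup 62.149.10.229: bits 0011111010010101 walk d0:-→d1:-→d2:-→d3:-→d4:-→d5:-→d6:-→d7:-→d8:-→d9:-→d10:-→d11:-→d12:-→d13:-→d14:-→d15:H5→d16:H5 -> H5
  del 62.148.0.0/15 (clear depth 15)
  + 53.87.118.112/28 (H0) depth=28
  + 62.149.126.61/32 (H1) depth=32
  del 62.149.126.61/32 (clear depth 32)
  lookup 62.149.3.70: bits 00111110100101010 walk d0:-→d1:-→d2:-→d3:-→d4:-→d5:-→d6:-→d7:-→d8:-→d9:-→d10:-→d11:-→d12:-→d13:-→d14:-→d15:-→d16:H5→d17:- -> H5
  lookup 188.211.93.180: bits ε walk d0:- -> no-route
  + 173.0.0.0/12 (H4) depth=12
  + 53.80.0.0/12 (H3) depth=12
  lookup 62.149.3.36: bits 00111110100101010 walk d0:-→d1:-→d2:-→d3:-→d4:-→d5:-→d6:-→d7:-→d8:-→d9:-→d10:-→d11:-→d12:-→d13:-→d14:-→d15:-→d16:H5→d17:- -> H5
  lookup 53.80.0.3: bits 0011010101010 walk d0:-→d1:-→d2:-→d3:-→d4:-→d5:-→d6:-→d7:-→d8:-→d9:-→d10:-→d11:-→d12:H3→d13:- -> H3
  + 62.0.0.0/8 (H5) depth=8
  + 0.0.0.0/0 (H2) depth=0
  + 53.80.0.0/12 (H0) depth=12
  + 53.87.118.112/28 (H5) depth=28
  + 173.2.254.0/24 (H3) depth=24
  lookup 173.0.0.3: bits 10101101000000 walk d0:H2→d1:-→d2:-→d3:-→d4:-→d5:-→d6:-→d7:-→d8:-→d9:-→d10:-→d11:-→d12:H4→d13:-→d14:- -> H4
  + 62.149.126.61/32 (H2) depth=32
  lookup 62.0.0.0: bits 00111110 walk d0:H2→d1:-→d2:-→d3:-→d4:-→d5:-→d6:-→d7:-→d8:H5 -> H5
  + 53.80.0.0/13 (H2) depth=13
  + 48.0.0.0/4 (H3) depth=4
  + 53.80.0.0/12 (H3) depth=12
  lookup 24.201.132.6: bits 00 walk d0:H2→d1:-→d2:- -> H2
  lookup 62.149.126.61: bits 00111110100101010111111000111101 walk d0:H2→d1:-→d2:-→d3:-→d4:H3→d5:-→d6:-→d7:-→d8:H5→d9:-→d10:-→d11:-→d12:-→d13:-→d14:-→d15:-→d16:H5→d17:-→d18:-→d19:-→d20:-→d21:-→d22:-→d23:-→d24:-→d25:-→d26:-→d27:-→d28:-→d29:-→d30:-→d31:-→d32:H2 -> H2
  lookup 62.30.28.97: bits 00111110 walk d0:H2→d1:-→d2:-→d3:-→d4:H3→d5:-→d6:-→d7:-→d8:H5 -> H5
  + 53.0.0.0/8 (H0) depth=8
  del 173.0.0.0/12 (clear depth 12)
  + 0.0.0.0/0 (H5) depth=0
  lookup 62.0.0.1: bits 00111110 walk d0:H5→d1:-→d2:-→d3:-→d4:H3→d5:-→d6:-→d7:-→d8:H5 -> H5
  del 62.0.0.0/8 (clear depth 8)

== LOOKUPS ==
["H5","H5","H5","no-route","H5","H3","H4","H5","H2","H2","H5","H5"]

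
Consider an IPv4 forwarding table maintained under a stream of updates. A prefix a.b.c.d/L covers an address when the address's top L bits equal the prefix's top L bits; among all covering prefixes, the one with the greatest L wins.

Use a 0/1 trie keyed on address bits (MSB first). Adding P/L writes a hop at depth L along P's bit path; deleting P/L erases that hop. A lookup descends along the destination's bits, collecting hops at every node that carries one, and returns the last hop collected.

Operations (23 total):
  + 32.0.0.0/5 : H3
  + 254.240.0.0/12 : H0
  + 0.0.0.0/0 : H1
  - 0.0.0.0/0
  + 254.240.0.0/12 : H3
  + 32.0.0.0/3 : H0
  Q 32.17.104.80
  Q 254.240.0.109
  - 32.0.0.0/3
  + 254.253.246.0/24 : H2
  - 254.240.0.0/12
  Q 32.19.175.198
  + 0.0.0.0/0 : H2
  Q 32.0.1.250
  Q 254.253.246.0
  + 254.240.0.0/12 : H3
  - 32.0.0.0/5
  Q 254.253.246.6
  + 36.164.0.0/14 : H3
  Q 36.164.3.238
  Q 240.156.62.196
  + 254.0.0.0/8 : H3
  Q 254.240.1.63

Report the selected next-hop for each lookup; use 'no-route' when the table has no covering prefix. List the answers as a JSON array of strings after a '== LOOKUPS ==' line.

Apply in order:
  + 32.0.0.0/5 (H3) depth=5
  + 254.240.0.0/12 (H0) depth=12
  + 0.0.0.0/0 (H1) depth=0
  del 0.0.0.0/0 (clear depth 0)
  + 254.240.0.0/12 (H3) depth=12
  + 32.0.0.0/3 (H0) depth=3
  ? 32.17.104.80  path d0:-→d1:-→d2:-→d3:H0→d4:-→d5:H3  best=H3
  ? 254.240.0.109  path d0:-→d1:-→d2:-→d3:-→d4:-→d5:-→d6:-→d7:-→d8:-→d9:-→d10:-→d11:-→d12:H3  best=H3
  del 32.0.0.0/3 (clear depth 3)
  + 254.253.246.0/24 (H2) depth=24
  del 254.240.0.0/12 (clear depth 12)
  ? 32.19.175.198  path d0:-→d1:-→d2:-→d3:-→d4:-→d5:H3  best=H3
  + 0.0.0.0/0 (H2) depth=0
  ? 32.0.1.250  path d0:H2→d1:-→d2:-→d3:-→d4:-→d5:H3  best=H3
  ? 254.253.246.0  path d0:H2→d1:-→d2:-→d3:-→d4:-→d5:-→d6:-→d7:-→d8:-→d9:-→d10:-→d11:-→d12:-→d13:-→d14:-→d15:-→d16:-→d17:-→d18:-→d19:-→d20:-→d21:-→d22:-→d23:-→d24:H2  best=H2
  + 254.240.0.0/12 (H3) depth=12
  del 32.0.0.0/5 (clear depth 5)
  ? 254.253.246.6  path d0:H2→d1:-→d2:-→d3:-→d4:-→d5:-→d6:-→d7:-→d8:-→d9:-→d10:-→d11:-→d12:H3→d13:-→d14:-→d15:-→d16:-→d17:-→d18:-→d19:-→d20:-→d21:-→d22:-→d23:-→d24:H2  best=H2
  + 36.164.0.0/14 (H3) depth=14
  ? 36.164.3.238  path d0:H2→d1:-→d2:-→d3:-→d4:-→d5:-→d6:-→d7:-→d8:-→d9:-→d10:-→d11:-→d12:-→d13:-→d14:H3  best=H3
  ? 240.156.62.196  path d0:H2→d1:-→d2:-→d3:-→d4:-  best=H2
  + 254.0.0.0/8 (H3) depth=8
  ? 254.240.1.63  path d0:H2→d1:-→d2:-→d3:-→d4:-→d5:-→d6:-→d7:-→d8:H3→d9:-→d10:-→d11:-→d12:H3  best=H3

== LOOKUPS ==
["H3","H3","H3","H3","H2","H2","H3","H2","H3"]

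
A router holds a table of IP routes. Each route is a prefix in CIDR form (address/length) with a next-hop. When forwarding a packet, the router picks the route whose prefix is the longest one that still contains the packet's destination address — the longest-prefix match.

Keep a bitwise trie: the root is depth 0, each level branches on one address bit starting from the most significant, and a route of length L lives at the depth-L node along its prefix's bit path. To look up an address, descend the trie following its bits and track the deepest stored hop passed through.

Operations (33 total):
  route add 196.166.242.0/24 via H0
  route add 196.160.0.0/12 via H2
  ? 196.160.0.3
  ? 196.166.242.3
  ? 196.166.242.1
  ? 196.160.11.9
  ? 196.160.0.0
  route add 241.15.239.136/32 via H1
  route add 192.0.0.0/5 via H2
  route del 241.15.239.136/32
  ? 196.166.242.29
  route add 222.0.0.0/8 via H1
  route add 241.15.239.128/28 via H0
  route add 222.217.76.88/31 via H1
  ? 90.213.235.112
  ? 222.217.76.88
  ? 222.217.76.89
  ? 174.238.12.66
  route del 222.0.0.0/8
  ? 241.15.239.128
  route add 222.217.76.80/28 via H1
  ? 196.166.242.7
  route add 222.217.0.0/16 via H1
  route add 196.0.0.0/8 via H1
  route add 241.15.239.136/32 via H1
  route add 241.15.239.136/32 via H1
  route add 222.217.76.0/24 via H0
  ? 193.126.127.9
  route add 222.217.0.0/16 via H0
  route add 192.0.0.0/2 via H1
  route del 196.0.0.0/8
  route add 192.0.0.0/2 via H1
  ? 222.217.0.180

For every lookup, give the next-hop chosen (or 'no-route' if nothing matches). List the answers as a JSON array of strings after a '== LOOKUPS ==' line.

Trace:
  + 196.166.242.0/24 (H0) depth=24
  + 196.160.0.0/12 (H2) depth=12
  lookup 196.160.0.3: bits 1100010010100 walk d0:-→d1:-→d2:-→d3:-→d4:-→d5:-→d6:-→d7:-→d8:-→d9:-→d10:-→d11:-→d12:H2→d13:- -> H2
  lookup 196.166.242.3: bits 110001001010011011110010 walk d0:-→d1:-→d2:-→d3:-→d4:-→d5:-→d6:-→d7:-→d8:-→d9:-→d10:-→d11:-→d12:H2→d13:-→d14:-→d15:-→d16:-→d17:-→d18:-→d19:-→d20:-→d21:-→d22:-→d23:-→d24:H0 -> H0
  lookup 196.166.242.1: bits 110001001010011011110010 walk d0:-→d1:-→d2:-→d3:-→d4:-→d5:-→d6:-→d7:-→d8:-→d9:-→d10:-→d11:-→d12:H2→d13:-→d14:-→d15:-→d16:-→d17:-→d18:-→d19:-→d20:-→d21:-→d22:-→d23:-→d24:H0 -> H0
  lookup 196.160.11.9: bits 1100010010100 walk d0:-→d1:-→d2:-→d3:-→d4:-→d5:-→d6:-→d7:-→d8:-→d9:-→d10:-→d11:-→d12:H2→d13:- -> H2
  lookup 196.160.0.0: bits 1100010010100 walk d0:-→d1:-→d2:-→d3:-→d4:-→d5:-→d6:-→d7:-→d8:-→d9:-→d10:-→d11:-→d12:H2→d13:- -> H2
  + 241.15.239.136/32 (H1) depth=32
  + 192.0.0.0/5 (H2) depth=5
  del 241.15.239.136/32 (clear depth 32)
  lookup 196.166.242.29: bits 110001001010011011110010 walk d0:-→d1:-→d2:-→d3:-→d4:-→d5:H2→d6:-→d7:-→d8:-→d9:-→d10:-→d11:-→d12:H2→d13:-→d14:-→d15:-→d16:-→d17:-→d18:-→d19:-→d20:-→d21:-→d22:-→d23:-→d24:H0 -> H0
  + 222.0.0.0/8 (H1) depth=8
  + 241.15.239.128/28 (H0) depth=28
  + 222.217.76.88/31 (H1) depth=31
  lookup 90.213.235.112: bits ε walk d0:- -> no-route
  lookup 222.217.76.88: bits 1101111011011001010011000101100 walk d0:-→d1:-→d2:-→d3:-→d4:-→d5:-→d6:-→d7:-→d8:H1→d9:-→d10:-→d11:-→d12:-→d13:-→d14:-→d15:-→d16:-→d17:-→d18:-→d19:-→d20:-→d21:-→d22:-→d23:-→d24:-→d25:-→d26:-→d27:-→d28:-→d29:-→d30:-→d31:H1 -> H1
  lookup 222.217.76.89: bits 1101111011011001010011000101100 walk d0:-→d1:-→d2:-→d3:-→d4:-→d5:-→d6:-→d7:-→d8:H1→d9:-→d10:-→d11:-→d12:-→d13:-→d14:-→d15:-→d16:-→d17:-→d18:-→d19:-→d20:-→d21:-→d22:-→d23:-→d24:-→d25:-→d26:-→d27:-→d28:-→d29:-→d30:-→d31:H1 -> H1
  lookup 174.238.12.66: bits 1 walk d0:-→d1:- -> no-route
  del 222.0.0.0/8 (clear depth 8)
  lookup 241.15.239.128: bits 1111000100001111111011111000 walk d0:-→d1:-→d2:-→d3:-→d4:-→d5:-→d6:-→d7:-→d8:-→d9:-→d10:-→d11:-→d12:-→d13:-→d14:-→d15:-→d16:-→d17:-→d18:-→d19:-→d20:-→d21:-→d22:-→d23:-→d24:-→d25:-→d26:-→d27:-→d28:H0 -> H0
  + 222.217.76.80/28 (H1) depth=28
  lookup 196.166.242.7: bits 110001001010011011110010 walk d0:-→d1:-→d2:-→d3:-→d4:-→d5:H2→d6:-→d7:-→d8:-→d9:-→d10:-→d11:-→d12:H2→d13:-→d14:-→d15:-→d16:-→d17:-→d18:-→d19:-→d20:-→d21:-→d22:-→d23:-→d24:H0 -> H0
  + 222.217.0.0/16 (H1) depth=16
  + 196.0.0.0/8 (H1) depth=8
  + 241.15.239.136/32 (H1) depth=32
  + 241.15.239.136/32 (H1) depth=32
  + 222.217.76.0/24 (H0) depth=24
  lookup 193.126.127.9: bits 11000 walk d0:-→d1:-→d2:-→d3:-→d4:-→d5:H2 -> H2
  + 222.217.0.0/16 (H0) depth=16
  + 192.0.0.0/2 (H1) depth=2
  del 196.0.0.0/8 (clear depth 8)
  + 192.0.0.0/2 (H1) depth=2
  lookup 222.217.0.180: bits 11011110110110010 walk d0:-→d1:-→d2:H1→d3:-→d4:-→d5:-→d6:-→d7:-→d8:-→d9:-→d10:-→d11:-→d12:-→d13:-→d14:-→d15:-→d16:H0→d17:- -> H0

== LOOKUPS ==
["H2","H0","H0","H2","H2","H0","no-route","H1","H1","no-route","H0","H0","H2","H0"]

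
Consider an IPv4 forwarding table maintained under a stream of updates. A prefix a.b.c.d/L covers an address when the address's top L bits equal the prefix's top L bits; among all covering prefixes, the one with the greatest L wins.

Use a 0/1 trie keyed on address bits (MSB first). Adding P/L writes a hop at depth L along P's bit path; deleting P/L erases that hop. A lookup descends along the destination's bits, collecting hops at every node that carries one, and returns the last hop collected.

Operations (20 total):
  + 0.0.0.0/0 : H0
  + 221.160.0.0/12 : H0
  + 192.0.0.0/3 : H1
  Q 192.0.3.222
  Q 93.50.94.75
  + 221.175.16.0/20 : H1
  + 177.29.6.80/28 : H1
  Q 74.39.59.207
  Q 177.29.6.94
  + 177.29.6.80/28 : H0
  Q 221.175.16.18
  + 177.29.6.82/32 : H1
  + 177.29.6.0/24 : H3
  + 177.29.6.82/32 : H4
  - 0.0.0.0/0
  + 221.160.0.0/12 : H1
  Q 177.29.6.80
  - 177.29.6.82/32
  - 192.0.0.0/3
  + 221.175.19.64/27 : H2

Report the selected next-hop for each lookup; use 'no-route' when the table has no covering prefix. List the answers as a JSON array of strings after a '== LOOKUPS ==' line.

Trace:
  add 0.0.0.0/0 -> H0 at depth 0
  add 221.160.0.0/12 -> H0 at depth 12
  add 192.0.0.0/3 -> H1 at depth 3
  lookup 192.0.3.222: bits 110 walk d0:H0→d1:-→d2:-→d3:H1 -> H1
  lookup 93.50.94.75: bits ε walk d0:H0 -> H0
  add 221.175.16.0/20 -> H1 at depth 20
  add 177.29.6.80/28 -> H1 at depth 28
  lookup 74.39.59.207: bits ε walk d0:H0 -> H0
  lookup 177.29.6.94: bits 1011000100011101000001100101 walk d0:H0→d1:-→d2:-→d3:-→d4:-→d5:-→d6:-→d7:-→d8:-→d9:-→d10:-→d11:-→d12:-→d13:-→d14:-→d15:-→d16:-→d17:-→d18:-→d19:-→d20:-→d21:-→d22:-→d23:-→d24:-→d25:-→d26:-→d27:-→d28:H1 -> H1
  add 177.29.6.80/28 -> H0 at depth 28
  lookup 221.175.16.18: bits 11011101101011110001 walk d0:H0→d1:-→d2:-→d3:H1→d4:-→d5:-→d6:-→d7:-→d8:-→d9:-→d10:-→d11:-→d12:H0→d13:-→d14:-→d15:-→d16:-→d17:-→d18:-→d19:-→d20:H1 -> H1
  add 177.29.6.82/32 -> H1 at depth 32
  add 177.29.6.0/24 -> H3 at depth 24
  add 177.29.6.82/32 -> H4 at depth 32
  - 0.0.0.0/0 clear@0
  add 221.160.0.0/12 -> H1 at depth 12
  lookup 177.29.6.80: bits 101100010001110100000110010100 walk d0:-→d1:-→d2:-→d3:-→d4:-→d5:-→d6:-→d7:-→d8:-→d9:-→d10:-→d11:-→d12:-→d13:-→d14:-→d15:-→d16:-→d17:-→d18:-→d19:-→d20:-→d21:-→d22:-→d23:-→d24:H3→d25:-→d26:-→d27:-→d28:H0→d29:-→d30:- -> H0
  - 177.29.6.82/32 clear@32
  - 192.0.0.0/3 clear@3
  add 221.175.19.64/27 -> H2 at depth 27

== LOOKUPS ==
["H1","H0","H0","H1","H1","H0"]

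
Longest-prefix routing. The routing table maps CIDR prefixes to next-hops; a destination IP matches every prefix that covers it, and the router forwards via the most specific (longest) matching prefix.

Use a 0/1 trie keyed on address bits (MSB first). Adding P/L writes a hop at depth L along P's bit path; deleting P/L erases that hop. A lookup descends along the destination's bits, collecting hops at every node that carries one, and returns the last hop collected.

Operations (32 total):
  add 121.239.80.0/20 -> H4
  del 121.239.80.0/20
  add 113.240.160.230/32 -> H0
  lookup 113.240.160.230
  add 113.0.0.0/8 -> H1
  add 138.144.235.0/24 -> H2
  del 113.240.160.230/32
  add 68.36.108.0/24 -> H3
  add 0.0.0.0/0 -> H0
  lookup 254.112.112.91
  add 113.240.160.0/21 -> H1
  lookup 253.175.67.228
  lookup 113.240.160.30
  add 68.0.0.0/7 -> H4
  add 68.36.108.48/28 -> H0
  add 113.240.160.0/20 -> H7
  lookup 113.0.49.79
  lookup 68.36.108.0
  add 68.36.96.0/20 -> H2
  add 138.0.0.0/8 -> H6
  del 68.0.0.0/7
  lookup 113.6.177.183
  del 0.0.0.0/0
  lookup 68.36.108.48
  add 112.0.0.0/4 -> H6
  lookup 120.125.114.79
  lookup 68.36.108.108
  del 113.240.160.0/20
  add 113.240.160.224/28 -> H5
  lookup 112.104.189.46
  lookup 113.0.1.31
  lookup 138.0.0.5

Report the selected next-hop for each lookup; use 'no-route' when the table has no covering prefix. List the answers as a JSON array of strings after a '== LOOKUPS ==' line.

Apply in order:
  + 121.239.80.0/20 (H4) depth=20
  - 121.239.80.0/20 clear@20
  + 113.240.160.230/32 (H0) depth=32
  ? 113.240.160.230  path d0:-→d1:-→d2:-→d3:-→d4:-→d5:-→d6:-→d7:-→d8:-→d9:-→d10:-→d11:-→d12:-→d13:-→d14:-→d15:-→d16:-→d17:-→d18:-→d19:-→d20:-→d21:-→d22:-→d23:-→d24:-→d25:-→d26:-→d27:-→d28:-→d29:-→d30:-→d31:-→d32:H0  best=H0
  + 113.0.0.0/8 (H1) depth=8
  + 138.144.235.0/24 (H2) depth=24
  - 113.240.160.230/32 clear@32
  + 68.36.108.0/24 (H3) depth=24
  + 0.0.0.0/0 (H0) depth=0
  ? 254.112.112.91  path d0:H0→d1:-  best=H0
  + 113.240.160.0/21 (H1) depth=21
  ? 253.175.67.228  path d0:H0→d1:-  best=H0
  ? 113.240.160.30  path d0:H0→d1:-→d2:-→d3:-→d4:-→d5:-→d6:-→d7:-→d8:H1→d9:-→d10:-→d11:-→d12:-→d13:-→d14:-→d15:-→d16:-→d17:-→d18:-→d19:-→d20:-→d21:H1→d22:-→d23:-→d24:-  best=H1
  + 68.0.0.0/7 (H4) depth=7
  + 68.36.108.48/28 (H0) depth=28
  + 113.240.160.0/20 (H7) depth=20
  ? 113.0.49.79  path d0:H0→d1:-→d2:-→d3:-→d4:-→d5:-→d6:-→d7:-→d8:H1  best=H1
  ? 68.36.108.0  path d0:H0→d1:-→d2:-→d3:-→d4:-→d5:-→d6:-→d7:H4→d8:-→d9:-→d10:-→d11:-→d12:-→d13:-→d14:-→d15:-→d16:-→d17:-→d18:-→d19:-→d20:-→d21:-→d22:-→d23:-→d24:H3→d25:-→d26:-  best=H3
  + 68.36.96.0/20 (H2) depth=20
  + 138.0.0.0/8 (H6) depth=8
  - 68.0.0.0/7 clear@7
  ? 113.6.177.183  path d0:H0→d1:-→d2:-→d3:-→d4:-→d5:-→d6:-→d7:-→d8:H1  best=H1
  - 0.0.0.0/0 clear@0
  ? 68.36.108.48  path d0:-→d1:-→d2:-→d3:-→d4:-→d5:-→d6:-→d7:-→d8:-→d9:-→d10:-→d11:-→d12:-→d13:-→d14:-→d15:-→d16:-→d17:-→d18:-→d19:-→d20:H2→d21:-→d22:-→d23:-→d24:H3→d25:-→d26:-→d27:-→d28:H0  best=H0
  + 112.0.0.0/4 (H6) depth=4
  ? 120.125.114.79  path d0:-→d1:-→d2:-→d3:-→d4:H6→d5:-→d6:-→d7:-  best=H6
  ? 68.36.108.108  path d0:-→d1:-→d2:-→d3:-→d4:-→d5:-→d6:-→d7:-→d8:-→d9:-→d10:-→d11:-→d12:-→d13:-→d14:-→d15:-→d16:-→d17:-→d18:-→d19:-→d20:H2→d21:-→d22:-→d23:-→d24:H3→d25:-  best=H3
  - 113.240.160.0/20 clear@20
  + 113.240.160.224/28 (H5) depth=28
  ? 112.104.189.46  path d0:-→d1:-→d2:-→d3:-→d4:H6→d5:-→d6:-→d7:-  best=H6
  ? 113.0.1.31  path d0:-→d1:-→d2:-→d3:-→d4:H6→d5:-→d6:-→d7:-→d8:H1  best=H1
  ? 138.0.0.5  path d0:-→d1:-→d2:-→d3:-→d4:-→d5:-→d6:-→d7:-→d8:H6  best=H6

== LOOKUPS ==
["H0","H0","H0","H1","H1","H3","H1","H0","H6","H3","H6","H1","H6"]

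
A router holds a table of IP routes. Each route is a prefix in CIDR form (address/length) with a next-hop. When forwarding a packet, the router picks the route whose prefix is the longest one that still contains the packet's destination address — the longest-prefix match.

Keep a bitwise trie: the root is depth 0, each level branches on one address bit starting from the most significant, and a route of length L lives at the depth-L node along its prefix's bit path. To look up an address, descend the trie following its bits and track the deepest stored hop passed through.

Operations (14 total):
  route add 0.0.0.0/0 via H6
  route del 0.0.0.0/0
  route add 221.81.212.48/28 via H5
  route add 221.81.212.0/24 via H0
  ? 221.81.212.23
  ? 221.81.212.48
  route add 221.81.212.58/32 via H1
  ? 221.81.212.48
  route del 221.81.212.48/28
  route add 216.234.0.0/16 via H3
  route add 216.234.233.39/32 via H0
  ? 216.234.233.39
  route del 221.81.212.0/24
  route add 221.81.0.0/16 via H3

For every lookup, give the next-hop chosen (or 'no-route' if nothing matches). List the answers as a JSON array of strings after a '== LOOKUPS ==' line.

Trace:
  add 0.0.0.0/0 -> H6 at depth 0
  del 0.0.0.0/0 (clear depth 0)
  add 221.81.212.48/28 -> H5 at depth 28
  add 221.81.212.0/24 -> H0 at depth 24
  Q 221.81.212.23: descend 11011101010100011101010000 ; hops seen [H0] ; pick H0
  Q 221.81.212.48: descend 1101110101010001110101000011 ; hops seen [H0,H5] ; pick H5
  add 221.81.212.58/32 -> H1 at depth 32
  Q 221.81.212.48: descend 1101110101010001110101000011 ; hops seen [H0,H5] ; pick H5
  del 221.81.212.48/28 (clear depth 28)
  add 216.234.0.0/16 -> H3 at depth 16
  add 216.234.233.39/32 -> H0 at depth 32
  Q 216.234.233.39: descend 11011000111010101110100100100111 ; hops seen [H3,H0] ; pick H0
  del 221.81.212.0/24 (clear depth 24)
  add 221.81.0.0/16 -> H3 at depth 16

== LOOKUPS ==
["H0","H5","H5","H0"]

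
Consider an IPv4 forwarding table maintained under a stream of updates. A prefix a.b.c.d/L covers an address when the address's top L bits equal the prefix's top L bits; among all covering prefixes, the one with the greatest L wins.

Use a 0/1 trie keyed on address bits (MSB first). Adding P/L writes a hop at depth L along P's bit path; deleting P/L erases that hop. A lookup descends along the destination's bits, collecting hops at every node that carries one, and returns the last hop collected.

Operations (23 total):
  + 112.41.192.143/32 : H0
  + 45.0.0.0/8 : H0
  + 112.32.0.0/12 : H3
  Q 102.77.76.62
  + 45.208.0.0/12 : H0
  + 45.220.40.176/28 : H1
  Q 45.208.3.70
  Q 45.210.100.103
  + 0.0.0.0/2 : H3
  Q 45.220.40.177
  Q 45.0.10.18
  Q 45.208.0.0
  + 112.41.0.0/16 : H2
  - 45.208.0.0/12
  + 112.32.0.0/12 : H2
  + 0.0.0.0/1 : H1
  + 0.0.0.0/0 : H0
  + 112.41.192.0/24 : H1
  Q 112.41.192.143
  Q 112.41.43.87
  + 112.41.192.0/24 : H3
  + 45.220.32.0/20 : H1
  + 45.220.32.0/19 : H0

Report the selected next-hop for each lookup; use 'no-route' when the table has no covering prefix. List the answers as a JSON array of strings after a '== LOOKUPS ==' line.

Process each operation:
  add 112.41.192.143/32 -> H0 at depth 32
  add 45.0.0.0/8 -> H0 at depth 8
  add 112.32.0.0/12 -> H3 at depth 12
  Q 102.77.76.62: descend 011 ; hops seen [∅] ; pick no-route
  add 45.208.0.0/12 -> H0 at depth 12
  add 45.220.40.176/28 -> H1 at depth 28
  Q 45.208.3.70: descend 001011011101 ; hops seen [H0,H0] ; pick H0
  Q 45.210.100.103: descend 001011011101 ; hops seen [H0,H0] ; pick H0
  add 0.0.0.0/2 -> H3 at depth 2
  Q 45.220.40.177: descend 0010110111011100001010001011 ; hops seen [H3,H0,H0,H1] ; pick H1
  Q 45.0.10.18: descend 00101101 ; hops seen [H3,H0] ; pick H0
  Q 45.208.0.0: descend 001011011101 ; hops seen [H3,H0,H0] ; pick H0
  add 112.41.0.0/16 -> H2 at depth 16
  - 45.208.0.0/12 clear@12
  add 112.32.0.0/12 -> H2 at depth 12
  add 0.0.0.0/1 -> H1 at depth 1
  add 0.0.0.0/0 -> H0 at depth 0
  add 112.41.192.0/24 -> H1 at depth 24
  Q 112.41.192.143: descend 01110000001010011100000010001111 ; hops seen [H0,H1,H2,H2,H1,H0] ; pick H0
  Q 112.41.43.87: descend 0111000000101001 ; hops seen [H0,H1,H2,H2] ; pick H2
  add 112.41.192.0/24 -> H3 at depth 24
  add 45.220.32.0/20 -> H1 at depth 20
  add 45.220.32.0/19 -> H0 at depth 19

== LOOKUPS ==
["no-route","H0","H0","H1","H0","H0","H0","H2"]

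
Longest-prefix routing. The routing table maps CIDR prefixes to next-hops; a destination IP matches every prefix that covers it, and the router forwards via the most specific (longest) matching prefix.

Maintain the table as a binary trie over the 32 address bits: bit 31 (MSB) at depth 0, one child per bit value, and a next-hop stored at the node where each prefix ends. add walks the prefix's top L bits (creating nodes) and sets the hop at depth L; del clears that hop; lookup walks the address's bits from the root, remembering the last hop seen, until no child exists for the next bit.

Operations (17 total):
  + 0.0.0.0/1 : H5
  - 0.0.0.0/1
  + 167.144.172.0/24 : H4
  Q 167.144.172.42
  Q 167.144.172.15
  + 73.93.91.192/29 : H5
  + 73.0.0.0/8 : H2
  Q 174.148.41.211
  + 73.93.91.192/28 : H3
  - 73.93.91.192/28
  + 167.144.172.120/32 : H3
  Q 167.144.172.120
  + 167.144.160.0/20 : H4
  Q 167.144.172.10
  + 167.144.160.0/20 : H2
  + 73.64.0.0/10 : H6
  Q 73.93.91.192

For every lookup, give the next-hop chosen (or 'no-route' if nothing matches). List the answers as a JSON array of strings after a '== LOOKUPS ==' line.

Apply in order:
  + 0.0.0.0/1 (H5) depth=1
  del 0.0.0.0/1 (clear depth 1)
  + 167.144.172.0/24 (H4) depth=24
  Q 167.144.172.42: descend 101001111001000010101100 ; hops seen [H4] ; pick H4
  Q 167.144.172.15: descend 101001111001000010101100 ; hops seen [H4] ; pick H4
  + 73.93.91.192/29 (H5) depth=29
  + 73.0.0.0/8 (H2) depth=8
  Q 174.148.41.211: descend 1010 ; hops seen [∅] ; pick no-route
  + 73.93.91.192/28 (H3) depth=28
  del 73.93.91.192/28 (clear depth 28)
  + 167.144.172.120/32 (H3) depth=32
  Q 167.144.172.120: descend 10100111100100001010110001111000 ; hops seen [H4,H3] ; pick H3
  + 167.144.160.0/20 (H4) depth=20
  Q 167.144.172.10: descend 1010011110010000101011000 ; hops seen [H4,H4] ; pick H4
  + 167.144.160.0/20 (H2) depth=20
  + 73.64.0.0/10 (H6) depth=10
  Q 73.93.91.192: descend 01001001010111010101101111000 ; hops seen [H2,H6,H5] ; pick H5

== LOOKUPS ==
["H4","H4","no-route","H3","H4","H5"]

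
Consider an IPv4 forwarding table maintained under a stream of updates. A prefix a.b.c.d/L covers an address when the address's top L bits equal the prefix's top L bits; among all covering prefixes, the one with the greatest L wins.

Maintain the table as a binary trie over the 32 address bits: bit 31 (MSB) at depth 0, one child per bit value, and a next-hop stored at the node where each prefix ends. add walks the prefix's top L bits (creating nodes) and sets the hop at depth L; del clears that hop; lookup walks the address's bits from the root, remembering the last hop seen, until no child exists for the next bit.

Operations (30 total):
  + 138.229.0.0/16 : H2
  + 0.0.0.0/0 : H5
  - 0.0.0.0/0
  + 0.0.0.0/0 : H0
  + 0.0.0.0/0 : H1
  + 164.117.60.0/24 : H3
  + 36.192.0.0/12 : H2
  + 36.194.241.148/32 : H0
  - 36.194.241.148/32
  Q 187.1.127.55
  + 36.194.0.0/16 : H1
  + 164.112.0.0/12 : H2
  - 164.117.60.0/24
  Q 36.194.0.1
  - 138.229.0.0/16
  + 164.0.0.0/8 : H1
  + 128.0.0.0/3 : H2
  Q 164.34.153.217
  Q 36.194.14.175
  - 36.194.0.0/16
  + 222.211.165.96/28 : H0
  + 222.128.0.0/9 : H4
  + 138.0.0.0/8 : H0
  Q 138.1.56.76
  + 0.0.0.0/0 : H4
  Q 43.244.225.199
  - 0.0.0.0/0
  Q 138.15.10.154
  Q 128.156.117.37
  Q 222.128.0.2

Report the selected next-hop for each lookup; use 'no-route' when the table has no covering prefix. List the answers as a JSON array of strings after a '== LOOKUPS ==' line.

Trace:
  + 138.229.0.0/16 (H2) depth=16
  + 0.0.0.0/0 (H5) depth=0
  del 0.0.0.0/0 (clear depth 0)
  + 0.0.0.0/0 (H0) depth=0
  + 0.0.0.0/0 (H1) depth=0
  + 164.117.60.0/24 (H3) depth=24
  + 36.192.0.0/12 (H2) depth=12
  + 36.194.241.148/32 (H0) depth=32
  del 36.194.241.148/32 (clear depth 32)
  ? 187.1.127.55  path d0:H1→d1:-→d2:-→d3:-  best=H1
  + 36.194.0.0/16 (H1) depth=16
  + 164.112.0.0/12 (H2) depth=12
  del 164.117.60.0/24 (clear depth 24)
  ? 36.194.0.1  path d0:H1→d1:-→d2:-→d3:-→d4:-→d5:-→d6:-→d7:-→d8:-→d9:-→d10:-→d11:-→d12:H2→d13:-→d14:-→d15:-→d16:H1  best=H1
  del 138.229.0.0/16 (clear depth 16)
  + 164.0.0.0/8 (H1) depth=8
  + 128.0.0.0/3 (H2) depth=3
  ? 164.34.153.217  path d0:H1→d1:-→d2:-→d3:-→d4:-→d5:-→d6:-→d7:-→d8:H1→d9:-  best=H1
  ? 36.194.14.175  path d0:H1→d1:-→d2:-→d3:-→d4:-→d5:-→d6:-→d7:-→d8:-→d9:-→d10:-→d11:-→d12:H2→d13:-→d14:-→d15:-→d16:H1  best=H1
  del 36.194.0.0/16 (clear depth 16)
  + 222.211.165.96/28 (H0) depth=28
  + 222.128.0.0/9 (H4) depth=9
  + 138.0.0.0/8 (H0) depth=8
  ? 138.1.56.76  path d0:H1→d1:-→d2:-→d3:H2→d4:-→d5:-→d6:-→d7:-→d8:H0  best=H0
  + 0.0.0.0/0 (H4) depth=0
  ? 43.244.225.199  path d0:H4→d1:-→d2:-→d3:-→d4:-  best=H4
  del 0.0.0.0/0 (clear depth 0)
  ? 138.15.10.154  path d0:-→d1:-→d2:-→d3:H2→d4:-→d5:-→d6:-→d7:-→d8:H0  best=H0
  ? 128.156.117.37  path d0:-→d1:-→d2:-→d3:H2→d4:-  best=H2
  ? 222.128.0.2  path d0:-→d1:-→d2:-→d3:-→d4:-→d5:-→d6:-→d7:-→d8:-→d9:H4  best=H4

== LOOKUPS ==
["H1","H1","H1","H1","H0","H4","H0","H2","H4"]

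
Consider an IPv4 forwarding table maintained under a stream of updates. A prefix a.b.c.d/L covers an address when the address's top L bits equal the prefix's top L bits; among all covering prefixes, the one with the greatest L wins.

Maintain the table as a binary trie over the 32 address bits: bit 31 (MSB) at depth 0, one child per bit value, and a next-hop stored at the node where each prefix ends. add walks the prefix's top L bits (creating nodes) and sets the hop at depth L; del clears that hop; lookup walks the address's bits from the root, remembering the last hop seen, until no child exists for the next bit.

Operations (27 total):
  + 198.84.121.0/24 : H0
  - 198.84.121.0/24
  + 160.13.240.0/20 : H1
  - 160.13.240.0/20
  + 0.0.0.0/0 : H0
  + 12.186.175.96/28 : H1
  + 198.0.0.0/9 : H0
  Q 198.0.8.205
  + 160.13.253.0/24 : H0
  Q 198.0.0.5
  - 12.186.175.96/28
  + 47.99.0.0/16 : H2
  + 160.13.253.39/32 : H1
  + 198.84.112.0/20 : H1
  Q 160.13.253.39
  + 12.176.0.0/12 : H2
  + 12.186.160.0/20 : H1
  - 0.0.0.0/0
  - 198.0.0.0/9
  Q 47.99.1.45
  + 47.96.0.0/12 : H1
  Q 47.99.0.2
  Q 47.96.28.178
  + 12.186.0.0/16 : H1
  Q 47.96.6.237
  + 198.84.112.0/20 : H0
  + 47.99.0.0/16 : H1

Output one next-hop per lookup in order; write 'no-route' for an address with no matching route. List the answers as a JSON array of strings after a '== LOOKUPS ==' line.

Apply in order:
  + 198.84.121.0/24 (H0) depth=24
  - 198.84.121.0/24 clear@24
  + 160.13.240.0/20 (H1) depth=20
  - 160.13.240.0/20 clear@20
  + 0.0.0.0/0 (H0) depth=0
  + 12.186.175.96/28 (H1) depth=28
  + 198.0.0.0/9 (H0) depth=9
  Q 198.0.8.205: descend 110001100 ; hops seen [H0,H0] ; pick H0
  + 160.13.253.0/24 (H0) depth=24
  Q 198.0.0.5: descend 110001100 ; hops seen [H0,H0] ; pick H0
  - 12.186.175.96/28 clear@28
  + 47.99.0.0/16 (H2) depth=16
  + 160.13.253.39/32 (H1) depth=32
  + 198.84.112.0/20 (H1) depth=20
  Q 160.13.253.39: descend 10100000000011011111110100100111 ; hops seen [H0,H0,H1] ; pick H1
  + 12.176.0.0/12 (H2) depth=12
  + 12.186.160.0/20 (H1) depth=20
  - 0.0.0.0/0 clear@0
  - 198.0.0.0/9 clear@9
  Q 47.99.1.45: descend 0010111101100011 ; hops seen [H2] ; pick H2
  + 47.96.0.0/12 (H1) depth=12
  Q 47.99.0.2: descend 0010111101100011 ; hops seen [H1,H2] ; pick H2
  Q 47.96.28.178: descend 00101111011000 ; hops seen [H1] ; pick H1
  + 12.186.0.0/16 (H1) depth=16
  Q 47.96.6.237: descend 00101111011000 ; hops seen [H1] ; pick H1
  + 198.84.112.0/20 (H0) depth=20
  + 47.99.0.0/16 (H1) depth=16

== LOOKUPS ==
["H0","H0","H1","H2","H2","H1","H1"]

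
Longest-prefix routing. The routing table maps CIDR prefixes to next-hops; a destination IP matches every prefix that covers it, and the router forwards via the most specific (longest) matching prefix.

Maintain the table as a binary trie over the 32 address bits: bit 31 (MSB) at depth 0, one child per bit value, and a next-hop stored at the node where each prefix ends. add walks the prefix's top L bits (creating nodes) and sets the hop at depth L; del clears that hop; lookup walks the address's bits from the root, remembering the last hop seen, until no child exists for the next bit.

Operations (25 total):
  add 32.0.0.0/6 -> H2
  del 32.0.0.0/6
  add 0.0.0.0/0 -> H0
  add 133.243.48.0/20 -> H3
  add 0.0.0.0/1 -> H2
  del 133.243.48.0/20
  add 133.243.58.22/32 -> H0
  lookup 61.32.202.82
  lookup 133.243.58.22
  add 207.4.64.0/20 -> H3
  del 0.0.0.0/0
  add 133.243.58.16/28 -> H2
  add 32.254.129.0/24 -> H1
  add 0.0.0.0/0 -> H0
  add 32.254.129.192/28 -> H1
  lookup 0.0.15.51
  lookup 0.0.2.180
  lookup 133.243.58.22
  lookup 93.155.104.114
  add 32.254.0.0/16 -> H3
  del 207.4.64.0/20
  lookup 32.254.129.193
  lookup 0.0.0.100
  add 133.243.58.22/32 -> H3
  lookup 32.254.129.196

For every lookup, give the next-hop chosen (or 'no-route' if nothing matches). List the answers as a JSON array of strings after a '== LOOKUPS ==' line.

Apply in order:
  add 32.0.0.0/6 -> H2 at depth 6
  del 32.0.0.0/6 (clear depth 6)
  add 0.0.0.0/0 -> H0 at depth 0
  add 133.243.48.0/20 -> H3 at depth 20
  add 0.0.0.0/1 -> H2 at depth 1
  del 133.243.48.0/20 (clear depth 20)
  add 133.243.58.22/32 -> H0 at depth 32
  lookup 61.32.202.82: bits 001 walk d0:H0→d1:H2→d2:-→d3:- -> H2
  lookup 133.243.58.22: bits 10000101111100110011101000010110 walk d0:H0→d1:-→d2:-→d3:-→d4:-→d5:-→d6:-→d7:-→d8:-→d9:-→d10:-→d11:-→d12:-→d13:-→d14:-→d15:-→d16:-→d17:-→d18:-→d19:-→d20:-→d21:-→d22:-→d23:-→d24:-→d25:-→d26:-→d27:-→d28:-→d29:-→d30:-→d31:-→d32:H0 -> H0
  add 207.4.64.0/20 -> H3 at depth 20
  del 0.0.0.0/0 (clear depth 0)
  add 133.243.58.16/28 -> H2 at depth 28
  add 32.254.129.0/24 -> H1 at depth 24
  add 0.0.0.0/0 -> H0 at depth 0
  add 32.254.129.192/28 -> H1 at depth 28
  lookup 0.0.15.51: bits 00 walk d0:H0→d1:H2→d2:- -> H2
  lookup 0.0.2.180: bits 00 walk d0:H0→d1:H2→d2:- -> H2
  lookup 133.243.58.22: bits 10000101111100110011101000010110 walk d0:H0→d1:-→d2:-→d3:-→d4:-→d5:-→d6:-→d7:-→d8:-→d9:-→d10:-→d11:-→d12:-→d13:-→d14:-→d15:-→d16:-→d17:-→d18:-→d19:-→d20:-→d21:-→d22:-→d23:-→d24:-→d25:-→d26:-→d27:-→d28:H2→d29:-→d30:-→d31:-→d32:H0 -> H0
  lookup 93.155.104.114: bits 0 walk d0:H0→d1:H2 -> H2
  add 32.254.0.0/16 -> H3 at depth 16
  del 207.4.64.0/20 (clear depth 20)
  lookup 32.254.129.193: bits 0010000011111110100000011100 walk d0:H0→d1:H2→d2:-→d3:-→d4:-→d5:-→d6:-→d7:-→d8:-→d9:-→d10:-→d11:-→d12:-→d13:-→d14:-→d15:-→d16:H3→d17:-→d18:-→d19:-→d20:-→d21:-→d22:-→d23:-→d24:H1→d25:-→d26:-→d27:-→d28:H1 -> H1
  lookup 0.0.0.100: bits 00 walk d0:H0→d1:H2→d2:- -> H2
  add 133.243.58.22/32 -> H3 at depth 32
  lookup 32.254.129.196: bits 0010000011111110100000011100 walk d0:H0→d1:H2→d2:-→d3:-→d4:-→d5:-→d6:-→d7:-→d8:-→d9:-→d10:-→d11:-→d12:-→d13:-→d14:-→d15:-→d16:H3→d17:-→d18:-→d19:-→d20:-→d21:-→d22:-→d23:-→d24:H1→d25:-→d26:-→d27:-→d28:H1 -> H1

== LOOKUPS ==
["H2","H0","H2","H2","H0","H2","H1","H2","H1"]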